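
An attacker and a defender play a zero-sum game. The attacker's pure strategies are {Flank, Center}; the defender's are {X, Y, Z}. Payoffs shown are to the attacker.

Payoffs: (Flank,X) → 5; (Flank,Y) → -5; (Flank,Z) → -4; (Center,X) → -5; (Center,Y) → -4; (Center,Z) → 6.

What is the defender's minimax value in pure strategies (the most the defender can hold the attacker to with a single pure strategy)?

-4

Column maxima: X → 5, Y → -4, Z → 6.
The smallest of these is -4.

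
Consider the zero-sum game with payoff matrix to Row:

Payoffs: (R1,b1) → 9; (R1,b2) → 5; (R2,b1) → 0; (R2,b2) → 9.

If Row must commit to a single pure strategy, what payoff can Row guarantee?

Row minima: R1 → 5, R2 → 0.
The best of these is 5.

5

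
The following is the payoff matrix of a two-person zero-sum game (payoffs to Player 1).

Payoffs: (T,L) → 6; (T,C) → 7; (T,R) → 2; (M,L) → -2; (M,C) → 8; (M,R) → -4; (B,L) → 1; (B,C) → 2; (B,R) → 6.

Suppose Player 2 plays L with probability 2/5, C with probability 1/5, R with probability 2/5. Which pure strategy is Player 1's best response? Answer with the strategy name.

Expected payoff of T: (2/5)·6 + (1/5)·7 + (2/5)·2 = 23/5.
Expected payoff of M: (2/5)·(-2) + (1/5)·8 + (2/5)·(-4) = -4/5.
Expected payoff of B: (2/5)·1 + (1/5)·2 + (2/5)·6 = 16/5.
The largest is 23/5, so Player 1's best response is T.

T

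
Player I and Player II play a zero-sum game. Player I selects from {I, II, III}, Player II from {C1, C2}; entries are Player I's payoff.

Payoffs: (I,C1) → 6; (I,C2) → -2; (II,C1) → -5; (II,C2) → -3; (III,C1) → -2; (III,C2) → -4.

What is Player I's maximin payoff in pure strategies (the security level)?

Row minima: I → -2, II → -5, III → -4.
The best of these is -2.

-2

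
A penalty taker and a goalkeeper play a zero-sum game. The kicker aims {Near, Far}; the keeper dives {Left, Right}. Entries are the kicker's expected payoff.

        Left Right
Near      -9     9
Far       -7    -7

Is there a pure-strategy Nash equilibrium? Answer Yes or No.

Row minima: Near → -9, Far → -7; maximin = -7.
Column maxima: Left → -7, Right → 9; minimax = -7.
maximin = minimax = -7, so a saddle point exists.

Yes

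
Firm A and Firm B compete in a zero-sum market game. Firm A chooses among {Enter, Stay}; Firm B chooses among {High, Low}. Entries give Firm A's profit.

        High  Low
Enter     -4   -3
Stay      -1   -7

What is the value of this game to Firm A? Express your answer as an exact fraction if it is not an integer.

Row minima: Enter → -4, Stay → -7; maximin = -4.
Column maxima: High → -1, Low → -3; minimax = -3.
-4 ≠ -3, so there is no saddle point; optimal play is mixed.
Let Firm A play Enter with probability p. Expected payoff against High: (-4)p + (-1)(1−p) = −3p − 1; against Low: (-3)p + (-7)(1−p) = 4p − 7.
Setting these equal: −3p − 1 = 4p − 7 ⇒ −7p = -6 ⇒ p = 6/7, and the value is (-3)·(6/7) − 1 = -25/7.
For Firm B: with q = P(High), equating Enter's and Stay's payoffs gives −q − 3 = 6q − 7 ⇒ q = 4/7.

-25/7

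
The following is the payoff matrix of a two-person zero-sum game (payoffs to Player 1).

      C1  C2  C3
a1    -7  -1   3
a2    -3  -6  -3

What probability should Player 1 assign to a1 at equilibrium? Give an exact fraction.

1/3

Row minima: a1 → -7, a2 → -6; maximin = -6.
Column maxima: C1 → -3, C2 → -1, C3 → 3; minimax = -3.
-6 ≠ -3, so there is no saddle point; optimal play is mixed.
C3 is strictly dominated by C2 (it gives Player 1 strictly more in every row), so Player 2 never plays it.
On the remaining 2×2 (a1, a2 vs C1, C2):
Let Player 1 play a1 with probability p. Expected payoff against C1: (-7)p + (-3)(1−p) = −4p − 3; against C2: (-1)p + (-6)(1−p) = 5p − 6.
Setting these equal: −4p − 3 = 5p − 6 ⇒ −9p = -3 ⇒ p = 1/3, and the value is (-4)·(1/3) − 3 = -13/3.
For Player 2: with q = P(C1), equating a1's and a2's payoffs gives −6q − 1 = 3q − 6 ⇒ q = 5/9.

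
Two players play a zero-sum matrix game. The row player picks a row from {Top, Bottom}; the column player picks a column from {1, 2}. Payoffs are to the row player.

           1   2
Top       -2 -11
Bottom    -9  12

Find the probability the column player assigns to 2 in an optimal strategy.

Row minima: Top → -11, Bottom → -9; maximin = -9.
Column maxima: 1 → -2, 2 → 12; minimax = -2.
-9 ≠ -2, so there is no saddle point; optimal play is mixed.
Let the row player play Top with probability p. Expected payoff against 1: (-2)p + (-9)(1−p) = 7p − 9; against 2: (-11)p + 12(1−p) = −23p + 12.
Setting these equal: 7p − 9 = −23p + 12 ⇒ 30p = 21 ⇒ p = 7/10, and the value is (7)·(7/10) − 9 = -41/10.
For the column player: with q = P(1), equating Top's and Bottom's payoffs gives 9q − 11 = −21q + 12 ⇒ q = 23/30.

7/30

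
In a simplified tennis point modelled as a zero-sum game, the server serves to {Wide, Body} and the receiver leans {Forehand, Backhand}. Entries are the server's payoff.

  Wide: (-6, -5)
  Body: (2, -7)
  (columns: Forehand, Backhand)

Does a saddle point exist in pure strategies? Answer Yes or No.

Row minima: Wide → -6, Body → -7; maximin = -6.
Column maxima: Forehand → 2, Backhand → -5; minimax = -5.
-6 ≠ -5, so no pure-strategy equilibrium exists.

No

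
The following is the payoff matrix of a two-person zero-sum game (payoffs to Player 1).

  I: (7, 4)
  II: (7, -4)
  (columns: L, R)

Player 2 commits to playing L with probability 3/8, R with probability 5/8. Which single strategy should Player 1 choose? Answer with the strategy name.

Expected payoff of I: (3/8)·7 + (5/8)·4 = 41/8.
Expected payoff of II: (3/8)·7 + (5/8)·(-4) = 1/8.
The largest is 41/8, so Player 1's best response is I.

I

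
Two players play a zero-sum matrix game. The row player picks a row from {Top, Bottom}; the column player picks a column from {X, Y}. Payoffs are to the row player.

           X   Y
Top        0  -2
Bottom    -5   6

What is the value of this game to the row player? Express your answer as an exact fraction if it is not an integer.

Row minima: Top → -2, Bottom → -5; maximin = -2.
Column maxima: X → 0, Y → 6; minimax = 0.
-2 ≠ 0, so there is no saddle point; optimal play is mixed.
Let the row player play Top with probability p. Expected payoff against X: 0p + (-5)(1−p) = 5p − 5; against Y: (-2)p + 6(1−p) = −8p + 6.
Setting these equal: 5p − 5 = −8p + 6 ⇒ 13p = 11 ⇒ p = 11/13, and the value is (5)·(11/13) − 5 = -10/13.
For the column player: with q = P(X), equating Top's and Bottom's payoffs gives 2q − 2 = −11q + 6 ⇒ q = 8/13.

-10/13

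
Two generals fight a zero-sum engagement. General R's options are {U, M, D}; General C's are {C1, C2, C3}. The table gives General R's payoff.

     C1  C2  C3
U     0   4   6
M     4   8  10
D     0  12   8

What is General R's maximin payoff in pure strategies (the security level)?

4

Row minima: U → 0, M → 4, D → 0.
The best of these is 4.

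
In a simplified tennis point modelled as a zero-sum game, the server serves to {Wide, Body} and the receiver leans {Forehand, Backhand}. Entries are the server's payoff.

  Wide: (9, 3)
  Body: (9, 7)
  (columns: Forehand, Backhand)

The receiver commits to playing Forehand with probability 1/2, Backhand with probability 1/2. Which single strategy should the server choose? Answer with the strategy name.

Expected payoff of Wide: (1/2)·9 + (1/2)·3 = 6.
Expected payoff of Body: (1/2)·9 + (1/2)·7 = 8.
The largest is 8, so the server's best response is Body.

Body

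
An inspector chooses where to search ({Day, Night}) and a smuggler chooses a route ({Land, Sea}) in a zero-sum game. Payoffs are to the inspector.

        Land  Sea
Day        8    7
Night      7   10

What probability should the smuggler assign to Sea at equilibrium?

Row minima: Day → 7, Night → 7; maximin = 7.
Column maxima: Land → 8, Sea → 10; minimax = 8.
7 ≠ 8, so there is no saddle point; optimal play is mixed.
Let the inspector play Day with probability p. Expected payoff against Land: 8p + 7(1−p) = p + 7; against Sea: 7p + 10(1−p) = −3p + 10.
Setting these equal: p + 7 = −3p + 10 ⇒ 4p = 3 ⇒ p = 3/4, and the value is (1)·(3/4) + 7 = 31/4.
For the smuggler: with q = P(Land), equating Day's and Night's payoffs gives q + 7 = −3q + 10 ⇒ q = 3/4.

1/4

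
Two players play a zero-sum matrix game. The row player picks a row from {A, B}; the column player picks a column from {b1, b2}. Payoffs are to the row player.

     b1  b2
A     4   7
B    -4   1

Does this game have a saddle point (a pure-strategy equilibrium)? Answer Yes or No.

Yes

Row minima: A → 4, B → -4; maximin = 4.
Column maxima: b1 → 4, b2 → 7; minimax = 4.
maximin = minimax = 4, so a saddle point exists.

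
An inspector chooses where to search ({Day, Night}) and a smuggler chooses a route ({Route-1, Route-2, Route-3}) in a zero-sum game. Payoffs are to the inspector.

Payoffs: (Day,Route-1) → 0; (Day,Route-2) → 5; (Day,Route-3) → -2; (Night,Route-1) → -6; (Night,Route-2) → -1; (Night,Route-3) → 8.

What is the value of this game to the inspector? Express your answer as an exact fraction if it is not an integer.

Row minima: Day → -2, Night → -6; maximin = -2.
Column maxima: Route-1 → 0, Route-2 → 5, Route-3 → 8; minimax = 0.
-2 ≠ 0, so there is no saddle point; optimal play is mixed.
Route-2 is strictly dominated by Route-1 (it gives the inspector strictly more in every row), so the smuggler never plays it.
On the remaining 2×2 (Day, Night vs Route-1, Route-3):
Let the inspector play Day with probability p. Expected payoff against Route-1: 0p + (-6)(1−p) = 6p − 6; against Route-3: (-2)p + 8(1−p) = −10p + 8.
Setting these equal: 6p − 6 = −10p + 8 ⇒ 16p = 14 ⇒ p = 7/8, and the value is (6)·(7/8) − 6 = -3/4.
For the smuggler: with q = P(Route-1), equating Day's and Night's payoffs gives 2q − 2 = −14q + 8 ⇒ q = 5/8.

-3/4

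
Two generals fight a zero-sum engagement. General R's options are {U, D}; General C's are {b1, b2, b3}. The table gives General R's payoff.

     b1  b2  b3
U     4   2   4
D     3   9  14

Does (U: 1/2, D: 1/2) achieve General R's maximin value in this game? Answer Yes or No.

No

Against b1 this mix gives (1/2)·4 + (1/2)·3 = 7/2.
Against b2 this mix gives (1/2)·2 + (1/2)·9 = 11/2.
Against b3 this mix gives (1/2)·4 + (1/2)·14 = 9.
General C will play b1, holding General R to 7/2. Shifting weight toward the row that does better against b1 would raise this floor (the equalizing mix achieves 15/4 against both b1 and b2), so the proposed strategy is not optimal.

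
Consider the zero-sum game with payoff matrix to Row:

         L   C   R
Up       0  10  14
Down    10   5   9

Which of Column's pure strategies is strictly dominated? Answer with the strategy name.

C holds Row's payoff strictly below R in every row: 10 < 14, 5 < 9.
So R is strictly dominated for Column.

R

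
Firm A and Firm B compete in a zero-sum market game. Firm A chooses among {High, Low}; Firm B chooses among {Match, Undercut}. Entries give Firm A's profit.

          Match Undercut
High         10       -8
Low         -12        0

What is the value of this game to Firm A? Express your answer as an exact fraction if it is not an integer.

Row minima: High → -8, Low → -12; maximin = -8.
Column maxima: Match → 10, Undercut → 0; minimax = 0.
-8 ≠ 0, so there is no saddle point; optimal play is mixed.
Let Firm A play High with probability p. Expected payoff against Match: 10p + (-12)(1−p) = 22p − 12; against Undercut: (-8)p + 0(1−p) = −8p.
Setting these equal: 22p − 12 = −8p ⇒ 30p = 12 ⇒ p = 2/5, and the value is (22)·(2/5) − 12 = -16/5.
For Firm B: with q = P(Match), equating High's and Low's payoffs gives 18q − 8 = −12q ⇒ q = 4/15.

-16/5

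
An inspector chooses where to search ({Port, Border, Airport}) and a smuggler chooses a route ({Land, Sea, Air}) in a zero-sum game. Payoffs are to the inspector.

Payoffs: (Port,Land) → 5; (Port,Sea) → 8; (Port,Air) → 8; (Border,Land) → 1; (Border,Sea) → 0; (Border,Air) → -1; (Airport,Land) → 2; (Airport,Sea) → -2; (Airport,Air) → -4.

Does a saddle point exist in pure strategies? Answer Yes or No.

Row minima: Port → 5, Border → -1, Airport → -4; maximin = 5.
Column maxima: Land → 5, Sea → 8, Air → 8; minimax = 5.
maximin = minimax = 5, so a saddle point exists.

Yes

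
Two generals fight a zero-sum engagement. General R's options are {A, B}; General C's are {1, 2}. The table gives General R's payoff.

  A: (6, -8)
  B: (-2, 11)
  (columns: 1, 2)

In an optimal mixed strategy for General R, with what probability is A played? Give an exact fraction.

Row minima: A → -8, B → -2; maximin = -2.
Column maxima: 1 → 6, 2 → 11; minimax = 6.
-2 ≠ 6, so there is no saddle point; optimal play is mixed.
Let General R play A with probability p. Expected payoff against 1: 6p + (-2)(1−p) = 8p − 2; against 2: (-8)p + 11(1−p) = −19p + 11.
Setting these equal: 8p − 2 = −19p + 11 ⇒ 27p = 13 ⇒ p = 13/27, and the value is (8)·(13/27) − 2 = 50/27.
For General C: with q = P(1), equating A's and B's payoffs gives 14q − 8 = −13q + 11 ⇒ q = 19/27.

13/27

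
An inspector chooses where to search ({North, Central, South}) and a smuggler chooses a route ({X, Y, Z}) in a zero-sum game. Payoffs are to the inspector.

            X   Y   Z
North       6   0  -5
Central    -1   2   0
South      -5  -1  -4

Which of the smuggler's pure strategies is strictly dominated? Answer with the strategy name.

Y

Z holds the inspector's payoff strictly below Y in every row: -5 < 0, 0 < 2, -4 < -1.
So Y is strictly dominated for the smuggler.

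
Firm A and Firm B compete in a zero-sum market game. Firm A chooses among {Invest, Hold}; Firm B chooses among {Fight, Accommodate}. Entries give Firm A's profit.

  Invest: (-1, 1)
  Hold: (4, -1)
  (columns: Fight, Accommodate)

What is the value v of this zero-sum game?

3/7

Row minima: Invest → -1, Hold → -1; maximin = -1.
Column maxima: Fight → 4, Accommodate → 1; minimax = 1.
-1 ≠ 1, so there is no saddle point; optimal play is mixed.
Let Firm A play Invest with probability p. Expected payoff against Fight: (-1)p + 4(1−p) = −5p + 4; against Accommodate: 1p + (-1)(1−p) = 2p − 1.
Setting these equal: −5p + 4 = 2p − 1 ⇒ −7p = -5 ⇒ p = 5/7, and the value is (-5)·(5/7) + 4 = 3/7.
For Firm B: with q = P(Fight), equating Invest's and Hold's payoffs gives −2q + 1 = 5q − 1 ⇒ q = 2/7.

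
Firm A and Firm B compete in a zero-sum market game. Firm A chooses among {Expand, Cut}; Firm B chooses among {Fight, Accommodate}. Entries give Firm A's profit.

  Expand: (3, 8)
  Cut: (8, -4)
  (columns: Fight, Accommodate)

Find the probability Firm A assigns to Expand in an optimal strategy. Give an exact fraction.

Row minima: Expand → 3, Cut → -4; maximin = 3.
Column maxima: Fight → 8, Accommodate → 8; minimax = 8.
3 ≠ 8, so there is no saddle point; optimal play is mixed.
Let Firm A play Expand with probability p. Expected payoff against Fight: 3p + 8(1−p) = −5p + 8; against Accommodate: 8p + (-4)(1−p) = 12p − 4.
Setting these equal: −5p + 8 = 12p − 4 ⇒ −17p = -12 ⇒ p = 12/17, and the value is (-5)·(12/17) + 8 = 76/17.
For Firm B: with q = P(Fight), equating Expand's and Cut's payoffs gives −5q + 8 = 12q − 4 ⇒ q = 12/17.

12/17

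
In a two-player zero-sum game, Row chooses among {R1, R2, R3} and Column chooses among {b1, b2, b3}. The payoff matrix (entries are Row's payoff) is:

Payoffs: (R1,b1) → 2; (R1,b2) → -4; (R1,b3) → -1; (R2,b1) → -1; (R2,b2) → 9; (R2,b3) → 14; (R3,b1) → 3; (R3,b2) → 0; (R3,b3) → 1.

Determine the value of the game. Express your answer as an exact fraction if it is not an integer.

27/13

Row minima: R1 → -4, R2 → -1, R3 → 0; maximin = 0.
Column maxima: b1 → 3, b2 → 9, b3 → 14; minimax = 3.
0 ≠ 3, so there is no saddle point; optimal play is mixed.
R1 is strictly dominated by R3, so Row never plays it.
b3 is strictly dominated by b2 (it gives Row strictly more in every row), so Column never plays it.
On the remaining 2×2 (R2, R3 vs b1, b2):
Let Row play R2 with probability p. Expected payoff against b1: (-1)p + 3(1−p) = −4p + 3; against b2: 9p + 0(1−p) = 9p.
Setting these equal: −4p + 3 = 9p ⇒ −13p = -3 ⇒ p = 3/13, and the value is (-4)·(3/13) + 3 = 27/13.
For Column: with q = P(b1), equating R2's and R3's payoffs gives −10q + 9 = 3q ⇒ q = 9/13.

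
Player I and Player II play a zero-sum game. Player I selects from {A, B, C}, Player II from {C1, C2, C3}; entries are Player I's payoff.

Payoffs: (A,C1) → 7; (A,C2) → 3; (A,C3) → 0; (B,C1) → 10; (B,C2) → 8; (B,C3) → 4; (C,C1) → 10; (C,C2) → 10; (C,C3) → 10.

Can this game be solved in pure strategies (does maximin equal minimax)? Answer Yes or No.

Row minima: A → 0, B → 4, C → 10; maximin = 10.
Column maxima: C1 → 10, C2 → 10, C3 → 10; minimax = 10.
maximin = minimax = 10, so a saddle point exists.

Yes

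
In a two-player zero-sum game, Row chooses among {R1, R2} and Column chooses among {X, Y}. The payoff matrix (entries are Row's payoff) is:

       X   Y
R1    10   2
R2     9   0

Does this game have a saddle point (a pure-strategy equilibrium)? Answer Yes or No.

Yes

Row minima: R1 → 2, R2 → 0; maximin = 2.
Column maxima: X → 10, Y → 2; minimax = 2.
maximin = minimax = 2, so a saddle point exists.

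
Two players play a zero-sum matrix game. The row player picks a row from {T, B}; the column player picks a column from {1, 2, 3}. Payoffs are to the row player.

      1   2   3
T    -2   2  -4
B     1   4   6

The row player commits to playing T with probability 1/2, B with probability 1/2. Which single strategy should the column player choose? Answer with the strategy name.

If the column player plays 1, the row player's expected payoff is (1/2)·(-2) + (1/2)·1 = -1/2.
If the column player plays 2, the row player's expected payoff is (1/2)·2 + (1/2)·4 = 3.
If the column player plays 3, the row player's expected payoff is (1/2)·(-4) + (1/2)·6 = 1.
The column player minimizes the row player's payoff; the smallest is -1/2, so the best response is 1.

1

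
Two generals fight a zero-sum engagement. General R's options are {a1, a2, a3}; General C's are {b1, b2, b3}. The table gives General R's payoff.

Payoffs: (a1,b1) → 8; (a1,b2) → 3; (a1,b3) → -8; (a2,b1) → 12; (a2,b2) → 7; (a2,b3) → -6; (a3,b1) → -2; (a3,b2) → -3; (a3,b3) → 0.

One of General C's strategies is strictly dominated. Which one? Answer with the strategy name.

b2 holds General R's payoff strictly below b1 in every row: 3 < 8, 7 < 12, -3 < -2.
So b1 is strictly dominated for General C.

b1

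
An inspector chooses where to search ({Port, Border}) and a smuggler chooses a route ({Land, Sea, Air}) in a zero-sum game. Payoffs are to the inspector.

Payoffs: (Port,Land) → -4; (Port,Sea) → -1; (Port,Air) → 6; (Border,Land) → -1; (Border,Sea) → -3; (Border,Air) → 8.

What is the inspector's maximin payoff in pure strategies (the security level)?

-3

Row minima: Port → -4, Border → -3.
The best of these is -3.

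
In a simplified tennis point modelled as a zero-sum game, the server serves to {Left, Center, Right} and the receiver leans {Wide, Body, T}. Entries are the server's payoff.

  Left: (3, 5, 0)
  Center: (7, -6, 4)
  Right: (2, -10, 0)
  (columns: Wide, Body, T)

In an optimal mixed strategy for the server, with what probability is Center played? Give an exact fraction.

1/3

Row minima: Left → 0, Center → -6, Right → -10; maximin = 0.
Column maxima: Wide → 7, Body → 5, T → 4; minimax = 4.
0 ≠ 4, so there is no saddle point; optimal play is mixed.
Right is strictly dominated by Center, so the server never plays it.
Wide is strictly dominated by T (it gives the server strictly more in every row), so the receiver never plays it.
On the remaining 2×2 (Left, Center vs Body, T):
Let the server play Left with probability p. Expected payoff against Body: 5p + (-6)(1−p) = 11p − 6; against T: 0p + 4(1−p) = −4p + 4.
Setting these equal: 11p − 6 = −4p + 4 ⇒ 15p = 10 ⇒ p = 2/3, and the value is (11)·(2/3) − 6 = 4/3.
For the receiver: with q = P(Body), equating Left's and Center's payoffs gives 5q = −10q + 4 ⇒ q = 4/15.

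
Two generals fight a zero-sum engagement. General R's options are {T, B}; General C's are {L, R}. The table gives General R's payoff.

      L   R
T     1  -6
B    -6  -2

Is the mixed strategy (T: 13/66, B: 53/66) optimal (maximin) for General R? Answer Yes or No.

Against L this mix gives (13/66)·1 + (53/66)·(-6) = -305/66.
Against R this mix gives (13/66)·(-6) + (53/66)·(-2) = -92/33.
General C will play L, holding General R to -305/66. Shifting weight toward the row that does better against L would raise this floor (the equalizing mix achieves -38/11 against both L and R), so the proposed strategy is not optimal.

No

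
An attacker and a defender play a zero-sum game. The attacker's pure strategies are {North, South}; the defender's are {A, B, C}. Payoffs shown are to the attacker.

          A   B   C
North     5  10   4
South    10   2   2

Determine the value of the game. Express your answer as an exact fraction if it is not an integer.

4

Row minima: North → 4, South → 2; maximin = 4.
Column maxima: A → 10, B → 10, C → 4; minimax = 4.
Since maximin = minimax = 4, there is a saddle point and the value is 4.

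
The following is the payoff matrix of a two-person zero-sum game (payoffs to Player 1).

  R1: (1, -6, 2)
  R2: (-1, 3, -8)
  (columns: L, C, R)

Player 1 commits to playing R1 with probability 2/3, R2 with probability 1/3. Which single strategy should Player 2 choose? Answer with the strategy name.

If Player 2 plays L, Player 1's expected payoff is (2/3)·1 + (1/3)·(-1) = 1/3.
If Player 2 plays C, Player 1's expected payoff is (2/3)·(-6) + (1/3)·3 = -3.
If Player 2 plays R, Player 1's expected payoff is (2/3)·2 + (1/3)·(-8) = -4/3.
Player 2 minimizes Player 1's payoff; the smallest is -3, so the best response is C.

C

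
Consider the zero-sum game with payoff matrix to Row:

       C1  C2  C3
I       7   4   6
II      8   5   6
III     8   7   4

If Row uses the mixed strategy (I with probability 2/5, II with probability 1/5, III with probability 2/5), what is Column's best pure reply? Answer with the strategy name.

If Column plays C1, Row's expected payoff is (2/5)·7 + (1/5)·8 + (2/5)·8 = 38/5.
If Column plays C2, Row's expected payoff is (2/5)·4 + (1/5)·5 + (2/5)·7 = 27/5.
If Column plays C3, Row's expected payoff is (2/5)·6 + (1/5)·6 + (2/5)·4 = 26/5.
Column minimizes Row's payoff; the smallest is 26/5, so the best response is C3.

C3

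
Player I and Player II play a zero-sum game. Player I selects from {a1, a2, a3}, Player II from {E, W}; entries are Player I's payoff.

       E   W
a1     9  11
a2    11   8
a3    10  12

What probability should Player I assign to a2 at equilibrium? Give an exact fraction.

Row minima: a1 → 9, a2 → 8, a3 → 10; maximin = 10.
Column maxima: E → 11, W → 12; minimax = 11.
10 ≠ 11, so there is no saddle point; optimal play is mixed.
a1 is strictly dominated by a3, so Player I never plays it.
On the remaining 2×2 (a2, a3 vs E, W):
Let Player I play a2 with probability p. Expected payoff against E: 11p + 10(1−p) = p + 10; against W: 8p + 12(1−p) = −4p + 12.
Setting these equal: p + 10 = −4p + 12 ⇒ 5p = 2 ⇒ p = 2/5, and the value is (1)·(2/5) + 10 = 52/5.
For Player II: with q = P(E), equating a2's and a3's payoffs gives 3q + 8 = −2q + 12 ⇒ q = 4/5.

2/5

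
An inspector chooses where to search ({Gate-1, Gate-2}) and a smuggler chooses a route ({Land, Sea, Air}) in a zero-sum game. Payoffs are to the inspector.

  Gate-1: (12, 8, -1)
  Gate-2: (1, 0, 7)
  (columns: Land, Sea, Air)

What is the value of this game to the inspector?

Row minima: Gate-1 → -1, Gate-2 → 0; maximin = 0.
Column maxima: Land → 12, Sea → 8, Air → 7; minimax = 7.
0 ≠ 7, so there is no saddle point; optimal play is mixed.
Land is strictly dominated by Sea (it gives the inspector strictly more in every row), so the smuggler never plays it.
On the remaining 2×2 (Gate-1, Gate-2 vs Sea, Air):
Let the inspector play Gate-1 with probability p. Expected payoff against Sea: 8p + 0(1−p) = 8p; against Air: (-1)p + 7(1−p) = −8p + 7.
Setting these equal: 8p = −8p + 7 ⇒ 16p = 7 ⇒ p = 7/16, and the value is (8)·(7/16) = 7/2.
For the smuggler: with q = P(Sea), equating Gate-1's and Gate-2's payoffs gives 9q − 1 = −7q + 7 ⇒ q = 1/2.

7/2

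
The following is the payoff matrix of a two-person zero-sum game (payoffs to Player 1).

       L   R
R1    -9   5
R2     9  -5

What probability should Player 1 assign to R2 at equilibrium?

Row minima: R1 → -9, R2 → -5; maximin = -5.
Column maxima: L → 9, R → 5; minimax = 5.
-5 ≠ 5, so there is no saddle point; optimal play is mixed.
Let Player 1 play R1 with probability p. Expected payoff against L: (-9)p + 9(1−p) = −18p + 9; against R: 5p + (-5)(1−p) = 10p − 5.
Setting these equal: −18p + 9 = 10p − 5 ⇒ −28p = -14 ⇒ p = 1/2, and the value is (-18)·(1/2) + 9 = 0.
For Player 2: with q = P(L), equating R1's and R2's payoffs gives −14q + 5 = 14q − 5 ⇒ q = 5/14.

1/2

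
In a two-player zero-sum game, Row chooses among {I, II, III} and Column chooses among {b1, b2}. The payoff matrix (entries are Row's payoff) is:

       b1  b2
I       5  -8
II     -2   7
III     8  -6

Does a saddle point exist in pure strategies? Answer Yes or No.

Row minima: I → -8, II → -2, III → -6; maximin = -2.
Column maxima: b1 → 8, b2 → 7; minimax = 7.
-2 ≠ 7, so no pure-strategy equilibrium exists.

No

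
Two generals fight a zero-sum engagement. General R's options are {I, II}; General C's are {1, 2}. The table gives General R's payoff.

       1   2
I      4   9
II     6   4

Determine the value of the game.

Row minima: I → 4, II → 4; maximin = 4.
Column maxima: 1 → 6, 2 → 9; minimax = 6.
4 ≠ 6, so there is no saddle point; optimal play is mixed.
Let General R play I with probability p. Expected payoff against 1: 4p + 6(1−p) = −2p + 6; against 2: 9p + 4(1−p) = 5p + 4.
Setting these equal: −2p + 6 = 5p + 4 ⇒ −7p = -2 ⇒ p = 2/7, and the value is (-2)·(2/7) + 6 = 38/7.
For General C: with q = P(1), equating I's and II's payoffs gives −5q + 9 = 2q + 4 ⇒ q = 5/7.

38/7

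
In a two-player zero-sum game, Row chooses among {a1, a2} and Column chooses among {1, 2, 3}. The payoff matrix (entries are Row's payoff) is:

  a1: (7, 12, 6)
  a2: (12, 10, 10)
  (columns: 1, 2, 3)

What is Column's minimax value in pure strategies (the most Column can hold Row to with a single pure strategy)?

10

Column maxima: 1 → 12, 2 → 12, 3 → 10.
The smallest of these is 10.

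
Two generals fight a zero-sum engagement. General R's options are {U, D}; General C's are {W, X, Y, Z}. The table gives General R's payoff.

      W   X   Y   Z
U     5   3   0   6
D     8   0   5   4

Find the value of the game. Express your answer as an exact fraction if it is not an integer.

Row minima: U → 0, D → 0; maximin = 0.
Column maxima: W → 8, X → 3, Y → 5, Z → 6; minimax = 3.
0 ≠ 3, so there is no saddle point; optimal play is mixed.
W is strictly dominated by X (it gives General R strictly more in every row), so General C never plays it.
Z is strictly dominated by X (it gives General R strictly more in every row), so General C never plays it.
On the remaining 2×2 (U, D vs X, Y):
Let General R play U with probability p. Expected payoff against X: 3p + 0(1−p) = 3p; against Y: 0p + 5(1−p) = −5p + 5.
Setting these equal: 3p = −5p + 5 ⇒ 8p = 5 ⇒ p = 5/8, and the value is (3)·(5/8) = 15/8.
For General C: with q = P(X), equating U's and D's payoffs gives 3q = −5q + 5 ⇒ q = 5/8.

15/8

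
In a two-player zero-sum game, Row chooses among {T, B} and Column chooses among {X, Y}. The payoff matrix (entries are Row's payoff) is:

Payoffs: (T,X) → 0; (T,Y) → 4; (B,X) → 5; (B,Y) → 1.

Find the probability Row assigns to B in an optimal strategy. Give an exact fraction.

1/2

Row minima: T → 0, B → 1; maximin = 1.
Column maxima: X → 5, Y → 4; minimax = 4.
1 ≠ 4, so there is no saddle point; optimal play is mixed.
Let Row play T with probability p. Expected payoff against X: 0p + 5(1−p) = −5p + 5; against Y: 4p + 1(1−p) = 3p + 1.
Setting these equal: −5p + 5 = 3p + 1 ⇒ −8p = -4 ⇒ p = 1/2, and the value is (-5)·(1/2) + 5 = 5/2.
For Column: with q = P(X), equating T's and B's payoffs gives −4q + 4 = 4q + 1 ⇒ q = 3/8.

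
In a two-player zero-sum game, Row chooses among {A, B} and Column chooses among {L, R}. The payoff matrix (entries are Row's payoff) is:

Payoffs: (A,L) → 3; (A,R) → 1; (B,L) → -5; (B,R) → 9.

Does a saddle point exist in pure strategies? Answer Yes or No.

Row minima: A → 1, B → -5; maximin = 1.
Column maxima: L → 3, R → 9; minimax = 3.
1 ≠ 3, so no pure-strategy equilibrium exists.

No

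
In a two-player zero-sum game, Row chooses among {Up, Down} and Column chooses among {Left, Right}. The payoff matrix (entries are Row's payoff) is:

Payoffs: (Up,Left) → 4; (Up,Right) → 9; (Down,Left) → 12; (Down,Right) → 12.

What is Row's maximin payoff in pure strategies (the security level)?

12

Row minima: Up → 4, Down → 12.
The best of these is 12.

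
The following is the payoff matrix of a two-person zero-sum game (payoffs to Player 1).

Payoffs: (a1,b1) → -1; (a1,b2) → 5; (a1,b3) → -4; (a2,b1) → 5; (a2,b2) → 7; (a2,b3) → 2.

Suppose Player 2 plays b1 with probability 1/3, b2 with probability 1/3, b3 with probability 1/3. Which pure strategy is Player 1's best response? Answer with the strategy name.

Expected payoff of a1: (1/3)·(-1) + (1/3)·5 + (1/3)·(-4) = 0.
Expected payoff of a2: (1/3)·5 + (1/3)·7 + (1/3)·2 = 14/3.
The largest is 14/3, so Player 1's best response is a2.

a2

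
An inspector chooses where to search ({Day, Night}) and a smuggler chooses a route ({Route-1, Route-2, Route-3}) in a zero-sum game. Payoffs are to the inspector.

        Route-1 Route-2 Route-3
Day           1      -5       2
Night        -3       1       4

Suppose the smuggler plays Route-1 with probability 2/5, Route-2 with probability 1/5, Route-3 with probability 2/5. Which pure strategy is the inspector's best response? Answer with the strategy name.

Night

Expected payoff of Day: (2/5)·1 + (1/5)·(-5) + (2/5)·2 = 1/5.
Expected payoff of Night: (2/5)·(-3) + (1/5)·1 + (2/5)·4 = 3/5.
The largest is 3/5, so the inspector's best response is Night.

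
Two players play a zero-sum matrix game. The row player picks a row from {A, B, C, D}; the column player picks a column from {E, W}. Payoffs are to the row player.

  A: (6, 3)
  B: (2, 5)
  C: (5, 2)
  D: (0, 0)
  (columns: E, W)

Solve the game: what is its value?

4

Row minima: A → 3, B → 2, C → 2, D → 0; maximin = 3.
Column maxima: E → 6, W → 5; minimax = 5.
3 ≠ 5, so there is no saddle point; optimal play is mixed.
C is strictly dominated by A, so the row player never plays it.
D is strictly dominated by A, so the row player never plays it.
On the remaining 2×2 (A, B vs E, W):
Let the row player play A with probability p. Expected payoff against E: 6p + 2(1−p) = 4p + 2; against W: 3p + 5(1−p) = −2p + 5.
Setting these equal: 4p + 2 = −2p + 5 ⇒ 6p = 3 ⇒ p = 1/2, and the value is (4)·(1/2) + 2 = 4.
For the column player: with q = P(E), equating A's and B's payoffs gives 3q + 3 = −3q + 5 ⇒ q = 1/3.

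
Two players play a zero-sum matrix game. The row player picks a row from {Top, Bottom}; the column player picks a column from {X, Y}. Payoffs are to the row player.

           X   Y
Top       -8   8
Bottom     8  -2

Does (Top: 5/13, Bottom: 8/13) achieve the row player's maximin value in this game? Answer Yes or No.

Against X this mix gives (5/13)·(-8) + (8/13)·8 = 24/13.
Against Y this mix gives (5/13)·8 + (8/13)·(-2) = 24/13.
All of the column player's active replies (X, Y) yield 24/13, and no column does worse for the row player. The mix makes the column player indifferent and guarantees 24/13, so it is optimal.

Yes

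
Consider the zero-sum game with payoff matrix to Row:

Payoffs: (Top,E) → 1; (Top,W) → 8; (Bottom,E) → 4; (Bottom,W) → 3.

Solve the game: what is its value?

29/8

Row minima: Top → 1, Bottom → 3; maximin = 3.
Column maxima: E → 4, W → 8; minimax = 4.
3 ≠ 4, so there is no saddle point; optimal play is mixed.
Let Row play Top with probability p. Expected payoff against E: 1p + 4(1−p) = −3p + 4; against W: 8p + 3(1−p) = 5p + 3.
Setting these equal: −3p + 4 = 5p + 3 ⇒ −8p = -1 ⇒ p = 1/8, and the value is (-3)·(1/8) + 4 = 29/8.
For Column: with q = P(E), equating Top's and Bottom's payoffs gives −7q + 8 = q + 3 ⇒ q = 5/8.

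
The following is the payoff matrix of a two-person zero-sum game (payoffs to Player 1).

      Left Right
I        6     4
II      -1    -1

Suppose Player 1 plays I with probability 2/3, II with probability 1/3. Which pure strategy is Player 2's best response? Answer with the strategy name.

If Player 2 plays Left, Player 1's expected payoff is (2/3)·6 + (1/3)·(-1) = 11/3.
If Player 2 plays Right, Player 1's expected payoff is (2/3)·4 + (1/3)·(-1) = 7/3.
Player 2 minimizes Player 1's payoff; the smallest is 7/3, so the best response is Right.

Right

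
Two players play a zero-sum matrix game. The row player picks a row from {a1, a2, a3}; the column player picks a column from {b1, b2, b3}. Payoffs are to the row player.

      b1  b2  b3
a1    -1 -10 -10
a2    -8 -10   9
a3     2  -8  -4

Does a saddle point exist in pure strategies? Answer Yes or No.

Yes

Row minima: a1 → -10, a2 → -10, a3 → -8; maximin = -8.
Column maxima: b1 → 2, b2 → -8, b3 → 9; minimax = -8.
maximin = minimax = -8, so a saddle point exists.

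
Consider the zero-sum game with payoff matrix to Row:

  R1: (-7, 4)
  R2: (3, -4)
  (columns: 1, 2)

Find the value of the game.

-8/9

Row minima: R1 → -7, R2 → -4; maximin = -4.
Column maxima: 1 → 3, 2 → 4; minimax = 3.
-4 ≠ 3, so there is no saddle point; optimal play is mixed.
Let Row play R1 with probability p. Expected payoff against 1: (-7)p + 3(1−p) = −10p + 3; against 2: 4p + (-4)(1−p) = 8p − 4.
Setting these equal: −10p + 3 = 8p − 4 ⇒ −18p = -7 ⇒ p = 7/18, and the value is (-10)·(7/18) + 3 = -8/9.
For Column: with q = P(1), equating R1's and R2's payoffs gives −11q + 4 = 7q − 4 ⇒ q = 4/9.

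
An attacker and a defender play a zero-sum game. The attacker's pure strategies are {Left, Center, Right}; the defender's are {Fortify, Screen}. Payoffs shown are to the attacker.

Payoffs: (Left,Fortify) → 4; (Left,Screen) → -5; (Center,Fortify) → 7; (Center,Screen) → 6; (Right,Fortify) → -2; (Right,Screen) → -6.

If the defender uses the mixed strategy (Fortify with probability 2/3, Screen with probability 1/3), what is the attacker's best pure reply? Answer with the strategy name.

Expected payoff of Left: (2/3)·4 + (1/3)·(-5) = 1.
Expected payoff of Center: (2/3)·7 + (1/3)·6 = 20/3.
Expected payoff of Right: (2/3)·(-2) + (1/3)·(-6) = -10/3.
The largest is 20/3, so the attacker's best response is Center.

Center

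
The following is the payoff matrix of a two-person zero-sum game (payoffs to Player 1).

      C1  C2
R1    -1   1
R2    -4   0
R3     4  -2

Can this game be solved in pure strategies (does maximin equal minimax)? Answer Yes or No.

Row minima: R1 → -1, R2 → -4, R3 → -2; maximin = -1.
Column maxima: C1 → 4, C2 → 1; minimax = 1.
-1 ≠ 1, so no pure-strategy equilibrium exists.

No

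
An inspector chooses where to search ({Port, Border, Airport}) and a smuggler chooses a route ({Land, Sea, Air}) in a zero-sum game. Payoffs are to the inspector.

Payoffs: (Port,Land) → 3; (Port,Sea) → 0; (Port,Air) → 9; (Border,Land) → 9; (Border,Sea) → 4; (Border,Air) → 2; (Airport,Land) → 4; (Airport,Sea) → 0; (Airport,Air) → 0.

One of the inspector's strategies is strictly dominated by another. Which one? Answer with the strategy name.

Airport

Border gives a strictly higher payoff than Airport against every column: 9 > 4, 4 > 0, 2 > 0.
So Airport is strictly dominated and the inspector never plays it.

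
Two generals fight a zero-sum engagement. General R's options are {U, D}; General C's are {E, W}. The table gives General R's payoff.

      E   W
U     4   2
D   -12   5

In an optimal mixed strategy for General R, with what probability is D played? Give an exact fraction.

Row minima: U → 2, D → -12; maximin = 2.
Column maxima: E → 4, W → 5; minimax = 4.
2 ≠ 4, so there is no saddle point; optimal play is mixed.
Let General R play U with probability p. Expected payoff against E: 4p + (-12)(1−p) = 16p − 12; against W: 2p + 5(1−p) = −3p + 5.
Setting these equal: 16p − 12 = −3p + 5 ⇒ 19p = 17 ⇒ p = 17/19, and the value is (16)·(17/19) − 12 = 44/19.
For General C: with q = P(E), equating U's and D's payoffs gives 2q + 2 = −17q + 5 ⇒ q = 3/19.

2/19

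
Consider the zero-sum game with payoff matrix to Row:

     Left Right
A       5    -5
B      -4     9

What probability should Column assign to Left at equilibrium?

14/23

Row minima: A → -5, B → -4; maximin = -4.
Column maxima: Left → 5, Right → 9; minimax = 5.
-4 ≠ 5, so there is no saddle point; optimal play is mixed.
Let Row play A with probability p. Expected payoff against Left: 5p + (-4)(1−p) = 9p − 4; against Right: (-5)p + 9(1−p) = −14p + 9.
Setting these equal: 9p − 4 = −14p + 9 ⇒ 23p = 13 ⇒ p = 13/23, and the value is (9)·(13/23) − 4 = 25/23.
For Column: with q = P(Left), equating A's and B's payoffs gives 10q − 5 = −13q + 9 ⇒ q = 14/23.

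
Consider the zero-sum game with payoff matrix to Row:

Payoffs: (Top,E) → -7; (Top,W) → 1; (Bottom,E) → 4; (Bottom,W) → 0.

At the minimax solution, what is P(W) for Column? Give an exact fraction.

Row minima: Top → -7, Bottom → 0; maximin = 0.
Column maxima: E → 4, W → 1; minimax = 1.
0 ≠ 1, so there is no saddle point; optimal play is mixed.
Let Row play Top with probability p. Expected payoff against E: (-7)p + 4(1−p) = −11p + 4; against W: 1p + 0(1−p) = p.
Setting these equal: −11p + 4 = p ⇒ −12p = -4 ⇒ p = 1/3, and the value is (-11)·(1/3) + 4 = 1/3.
For Column: with q = P(E), equating Top's and Bottom's payoffs gives −8q + 1 = 4q ⇒ q = 1/12.

11/12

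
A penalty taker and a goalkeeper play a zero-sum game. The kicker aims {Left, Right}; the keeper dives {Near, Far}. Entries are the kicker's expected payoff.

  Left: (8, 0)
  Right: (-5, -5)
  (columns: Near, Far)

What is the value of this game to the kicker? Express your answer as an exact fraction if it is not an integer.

Row minima: Left → 0, Right → -5; maximin = 0.
Column maxima: Near → 8, Far → 0; minimax = 0.
Since maximin = minimax = 0, there is a saddle point and the value is 0.

0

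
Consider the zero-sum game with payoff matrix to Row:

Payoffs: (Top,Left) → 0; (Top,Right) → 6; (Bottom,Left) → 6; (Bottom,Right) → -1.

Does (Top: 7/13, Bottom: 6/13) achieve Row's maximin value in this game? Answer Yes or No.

Against Left this mix gives (7/13)·0 + (6/13)·6 = 36/13.
Against Right this mix gives (7/13)·6 + (6/13)·(-1) = 36/13.
All of Column's active replies (Left, Right) yield 36/13, and no column does worse for Row. The mix makes Column indifferent and guarantees 36/13, so it is optimal.

Yes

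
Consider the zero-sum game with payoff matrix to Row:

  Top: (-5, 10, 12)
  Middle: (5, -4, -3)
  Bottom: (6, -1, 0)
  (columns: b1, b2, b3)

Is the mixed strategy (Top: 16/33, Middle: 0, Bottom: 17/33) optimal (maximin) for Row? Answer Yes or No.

No

Against b1 this mix gives (16/33)·(-5) + (17/33)·6 = 2/3.
Against b2 this mix gives (16/33)·10 + (17/33)·(-1) = 13/3.
Against b3 this mix gives (16/33)·12 + (17/33)·0 = 64/11.
Column will play b1, holding Row to 2/3. Shifting weight toward the row that does better against b1 would raise this floor (the equalizing mix achieves 5/2 against both b1 and b2), so the proposed strategy is not optimal.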